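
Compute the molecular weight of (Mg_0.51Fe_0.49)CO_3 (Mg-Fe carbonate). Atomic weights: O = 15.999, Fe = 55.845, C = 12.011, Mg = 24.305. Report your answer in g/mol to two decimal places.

M = 0.51*24.305 + 0.49*55.845 + 1*12.011 + 3*15.999

99.77 g/mol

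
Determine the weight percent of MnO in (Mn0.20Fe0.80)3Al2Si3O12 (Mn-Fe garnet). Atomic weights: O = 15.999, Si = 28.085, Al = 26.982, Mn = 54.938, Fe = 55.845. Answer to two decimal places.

8.56 wt%

M((Mn0.20Fe0.80)3Al2Si3O12) = 497.198 g/mol; M(MnO) = 70.937 g/mol.
Moles MnO per formula unit = 0.60 Mn ÷ 1 = 0.6000.
MnO fraction = (0.6000 × 70.937) / 497.198 = 42.562/497.198 = 0.0856.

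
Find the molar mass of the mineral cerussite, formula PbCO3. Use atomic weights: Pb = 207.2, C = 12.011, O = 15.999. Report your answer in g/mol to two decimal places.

267.21 g/mol

M = 1*207.2 + 1*12.011 + 3*15.999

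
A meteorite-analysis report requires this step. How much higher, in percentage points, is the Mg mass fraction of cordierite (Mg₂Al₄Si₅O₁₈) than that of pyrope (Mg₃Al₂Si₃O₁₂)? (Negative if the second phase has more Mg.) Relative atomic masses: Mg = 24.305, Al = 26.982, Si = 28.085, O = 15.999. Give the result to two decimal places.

-9.78 percentage points

First mineral: 48.610 g Mg in 584.945 g formula = 8.31 wt% Mg.
Second mineral: 72.915 g Mg in 403.122 g formula = 18.09 wt% Mg.
8.31% − 18.09% gives a difference of -9.78 percentage points.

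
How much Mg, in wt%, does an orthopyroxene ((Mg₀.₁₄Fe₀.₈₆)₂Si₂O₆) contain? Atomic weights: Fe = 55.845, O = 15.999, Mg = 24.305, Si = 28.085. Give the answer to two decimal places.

2.67 wt%

M((Mg₀.₁₄Fe₀.₈₆)₂Si₂O₆) = 255.023 g/mol.
Mg contributes 0.28 × 24.305 = 6.805 g per mole.
6.805/255.023 = 0.0267 → 2.67%.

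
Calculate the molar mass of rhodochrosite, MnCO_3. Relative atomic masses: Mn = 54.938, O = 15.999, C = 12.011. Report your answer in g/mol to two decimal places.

114.95 g/mol

Mn: 1 × 54.938 = 54.9380
C: 1 × 12.011 = 12.0110
O: 3 × 15.999 = 47.9970
Summing the contributions gives the formula mass.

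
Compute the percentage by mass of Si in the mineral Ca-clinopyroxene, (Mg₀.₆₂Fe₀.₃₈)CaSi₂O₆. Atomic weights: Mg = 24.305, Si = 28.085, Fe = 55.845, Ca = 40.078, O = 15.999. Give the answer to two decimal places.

24.58 weight percent

Molar mass of (Mg₀.₆₂Fe₀.₃₈)CaSi₂O₆: 0.62*24.305 + 0.38*55.845 + 1*40.078 + 2*28.085 + 6*15.999 = 228.532 g/mol.
Mass of Si per formula unit: 2 × 28.085 = 56.170 g.
Weight fraction Si = 56.170 / 228.532 = 0.2458.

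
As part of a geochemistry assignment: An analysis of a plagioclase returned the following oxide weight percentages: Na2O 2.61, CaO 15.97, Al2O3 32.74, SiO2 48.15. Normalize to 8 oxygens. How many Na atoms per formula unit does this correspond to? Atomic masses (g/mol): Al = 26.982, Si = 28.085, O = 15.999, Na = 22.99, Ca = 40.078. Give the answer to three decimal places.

Na2O (M=61.979): mol = 0.04211; Na = 0.08422, O = 0.04211.
CaO (M=56.077): mol = 0.28479; Ca = 0.28479, O = 0.28479.
Al2O3 (M=101.961): mol = 0.32110; Al = 0.64220, O = 0.96330.
SiO2 (M=60.083): mol = 0.80139; Si = 0.80139, O = 1.60278.
ΣO = 2.89298; factor = 8/ΣO = 2.76531.
Na apfu = 0.08422 × 2.76531 = 0.233.

0.233 Na apfu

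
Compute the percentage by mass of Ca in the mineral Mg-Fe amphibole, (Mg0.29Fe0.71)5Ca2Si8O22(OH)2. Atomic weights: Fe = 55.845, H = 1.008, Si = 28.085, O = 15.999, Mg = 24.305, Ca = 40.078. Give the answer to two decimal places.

M((Mg0.29Fe0.71)5Ca2Si8O22(OH)2) = 924.320 g/mol.
Ca contributes 2 × 40.078 = 80.156 g per mole.
80.156/924.320 = 0.0867 → 8.67%.

8.67 weight percent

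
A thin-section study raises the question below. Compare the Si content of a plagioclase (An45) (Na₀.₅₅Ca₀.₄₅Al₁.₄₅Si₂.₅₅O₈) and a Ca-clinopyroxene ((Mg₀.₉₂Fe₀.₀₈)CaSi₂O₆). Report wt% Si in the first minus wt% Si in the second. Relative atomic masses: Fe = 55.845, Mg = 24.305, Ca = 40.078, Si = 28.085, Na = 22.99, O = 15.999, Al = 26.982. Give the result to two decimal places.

First mineral: 71.617 g Si in 269.412 g formula = 26.58 wt% Si.
Second mineral: 56.170 g Si in 219.070 g formula = 25.64 wt% Si.
26.58% − 25.64% gives a difference of 0.94 percentage points.

0.94 percentage points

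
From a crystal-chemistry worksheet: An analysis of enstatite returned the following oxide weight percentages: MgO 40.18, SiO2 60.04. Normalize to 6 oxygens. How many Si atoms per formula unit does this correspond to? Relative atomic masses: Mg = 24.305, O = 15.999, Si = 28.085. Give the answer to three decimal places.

2.002 Si apfu

MgO (M=40.304): mol = 0.99692; Mg = 0.99692, O = 0.99692.
SiO2 (M=60.083): mol = 0.99928; Si = 0.99928, O = 1.99856.
ΣO = 2.99548; factor = 6/ΣO = 2.00302.
Si apfu = 0.99928 × 2.00302 = 2.002.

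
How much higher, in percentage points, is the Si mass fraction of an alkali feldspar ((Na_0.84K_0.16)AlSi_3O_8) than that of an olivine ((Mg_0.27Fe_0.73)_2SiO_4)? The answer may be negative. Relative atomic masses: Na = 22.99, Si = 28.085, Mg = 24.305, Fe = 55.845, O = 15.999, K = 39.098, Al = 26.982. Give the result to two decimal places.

M((Na_0.84K_0.16)AlSi_3O_8) = 264.796 g/mol, so wt% Si = 84.255/264.796 × 100 = 31.82%.
M((Mg_0.27Fe_0.73)_2SiO_4) = 186.739 g/mol, so wt% Si = 28.085/186.739 × 100 = 15.04%.
31.82 − 15.04 = 16.78 pp.

16.78 percentage points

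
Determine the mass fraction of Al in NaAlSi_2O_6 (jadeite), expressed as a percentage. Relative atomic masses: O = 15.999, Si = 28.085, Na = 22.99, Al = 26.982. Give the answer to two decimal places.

M(NaAlSi_2O_6) = 202.136 g/mol.
Al contributes 1 × 26.982 = 26.982 g per mole.
26.982/202.136 = 0.1335 → 13.35%.

13.35 weight percent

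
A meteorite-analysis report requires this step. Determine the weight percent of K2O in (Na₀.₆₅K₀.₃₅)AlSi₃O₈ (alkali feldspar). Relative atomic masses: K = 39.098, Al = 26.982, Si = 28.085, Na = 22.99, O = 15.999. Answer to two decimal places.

Formula mass = 267.857 g/mol.
0.35 K → 0.1750 mol K2O per formula unit; M(K2O) = 94.195, so K2O mass = 16.484 g.
16.484/267.857 × 100 = 6.15 wt%.

6.15 wt%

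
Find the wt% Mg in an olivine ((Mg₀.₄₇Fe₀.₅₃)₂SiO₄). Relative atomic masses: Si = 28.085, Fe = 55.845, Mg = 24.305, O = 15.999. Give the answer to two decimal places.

13.12 mass %

Formula mass = 0.94*24.305 + 1.06*55.845 + 1*28.085 + 4*15.999 = 174.123 g/mol, of which 22.847 g is Mg.
So Mg makes up 22.847/174.123 = 0.1312 of the mass, i.e. 13.12%.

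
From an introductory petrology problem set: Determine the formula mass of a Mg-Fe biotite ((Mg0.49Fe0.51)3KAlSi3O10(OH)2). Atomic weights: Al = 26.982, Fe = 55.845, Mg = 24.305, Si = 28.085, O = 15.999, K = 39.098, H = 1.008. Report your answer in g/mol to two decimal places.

465.51 g/mol

M = 1.47·24.305 + 1.53·55.845 + 1·39.098 + 1·26.982 + 3·28.085 + 12·15.999 + 2·1.008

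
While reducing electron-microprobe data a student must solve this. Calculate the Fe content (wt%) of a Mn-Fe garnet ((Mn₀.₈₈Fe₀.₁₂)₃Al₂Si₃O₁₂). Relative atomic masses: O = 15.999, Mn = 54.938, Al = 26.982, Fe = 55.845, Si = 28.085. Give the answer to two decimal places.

M((Mn₀.₈₈Fe₀.₁₂)₃Al₂Si₃O₁₂) = 495.348 g/mol.
Fe contributes 0.36 × 55.845 = 20.104 g per mole.
20.104/495.348 = 0.0406 → 4.06%.

4.06 wt%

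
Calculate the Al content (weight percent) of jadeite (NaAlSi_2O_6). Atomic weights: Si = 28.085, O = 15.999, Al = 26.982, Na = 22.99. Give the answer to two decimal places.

13.35 weight percent

Formula mass = 1*22.99 + 1*26.982 + 2*28.085 + 6*15.999 = 202.136 g/mol, of which 26.982 g is Al.
So Al makes up 26.982/202.136 = 0.1335 of the mass, i.e. 13.35%.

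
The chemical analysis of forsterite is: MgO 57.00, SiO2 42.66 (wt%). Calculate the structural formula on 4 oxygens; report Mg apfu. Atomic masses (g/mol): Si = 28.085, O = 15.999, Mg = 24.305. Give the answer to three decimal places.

1.996 Mg apfu

MgO (M=40.304): mol = 1.41425; Mg = 1.41425, O = 1.41425.
SiO2 (M=60.083): mol = 0.71002; Si = 0.71002, O = 1.42004.
ΣO = 2.83429; factor = 4/ΣO = 1.41129.
Mg apfu = 1.41425 × 1.41129 = 1.996.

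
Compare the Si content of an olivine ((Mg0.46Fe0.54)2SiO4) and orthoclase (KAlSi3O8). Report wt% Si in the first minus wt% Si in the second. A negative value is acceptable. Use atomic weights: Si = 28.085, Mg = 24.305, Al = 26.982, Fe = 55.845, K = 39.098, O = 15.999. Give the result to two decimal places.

-14.20 percentage points

First mineral: 28.085 g Si in 174.754 g formula = 16.07 wt% Si.
Second mineral: 84.255 g Si in 278.327 g formula = 30.27 wt% Si.
16.07% − 30.27% gives a difference of -14.20 percentage points.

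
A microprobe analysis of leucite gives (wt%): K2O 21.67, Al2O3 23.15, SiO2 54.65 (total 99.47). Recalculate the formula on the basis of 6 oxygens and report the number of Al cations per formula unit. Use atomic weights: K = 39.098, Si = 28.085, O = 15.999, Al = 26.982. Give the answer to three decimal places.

0.998 Al apfu

21.67 wt% K2O ÷ 94.195 g/mol = 0.23005 mol, giving 0.46010 K and 0.23005 O.
23.15 wt% Al2O3 ÷ 101.961 g/mol = 0.22705 mol, giving 0.45410 Al and 0.68115 O.
54.65 wt% SiO2 ÷ 60.083 g/mol = 0.90958 mol, giving 0.90958 Si and 1.81916 O.
Oxygen sums to 2.73036; scaling by 6/2.73036 = 2.19751 puts the formula on 6 O.
Al: 0.45410 × 2.19751 = 0.998 atoms per formula unit.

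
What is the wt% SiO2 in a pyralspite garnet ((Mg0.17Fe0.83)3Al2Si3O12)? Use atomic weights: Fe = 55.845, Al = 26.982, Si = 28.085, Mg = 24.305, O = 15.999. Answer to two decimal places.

37.42 wt%

M((Mg0.17Fe0.83)3Al2Si3O12) = 481.657 g/mol; M(SiO2) = 60.083 g/mol.
Moles SiO2 per formula unit = 3 Si ÷ 1 = 3.0000.
SiO2 fraction = (3.0000 × 60.083) / 481.657 = 180.249/481.657 = 0.3742.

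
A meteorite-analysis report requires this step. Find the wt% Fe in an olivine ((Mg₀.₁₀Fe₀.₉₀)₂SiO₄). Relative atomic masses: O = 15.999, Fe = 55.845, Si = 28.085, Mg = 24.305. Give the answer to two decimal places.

Molar mass of (Mg₀.₁₀Fe₀.₉₀)₂SiO₄: 0.20*24.305 + 1.80*55.845 + 1*28.085 + 4*15.999 = 197.463 g/mol.
Mass of Fe per formula unit: 1.80 × 55.845 = 100.521 g.
Weight fraction Fe = 100.521 / 197.463 = 0.5091.

50.91 wt%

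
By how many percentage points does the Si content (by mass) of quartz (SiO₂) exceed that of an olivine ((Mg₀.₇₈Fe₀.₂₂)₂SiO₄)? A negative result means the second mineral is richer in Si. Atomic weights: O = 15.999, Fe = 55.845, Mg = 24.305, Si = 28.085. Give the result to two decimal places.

First mineral: 28.085 g Si in 60.083 g formula = 46.74 wt% Si.
Second mineral: 28.085 g Si in 154.569 g formula = 18.17 wt% Si.
46.74% − 18.17% gives a difference of 28.57 percentage points.

28.57 percentage points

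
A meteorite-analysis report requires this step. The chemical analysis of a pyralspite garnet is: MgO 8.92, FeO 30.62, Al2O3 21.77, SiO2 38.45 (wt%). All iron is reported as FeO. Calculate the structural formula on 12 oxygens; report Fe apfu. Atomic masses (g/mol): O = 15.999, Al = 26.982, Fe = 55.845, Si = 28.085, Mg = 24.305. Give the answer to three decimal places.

1.992 Fe apfu

MgO: 8.92/40.304 = 0.22132 mol → 0.22132 mol Mg, 0.22132 mol O.
FeO: 30.62/71.844 = 0.42620 mol → 0.42620 mol Fe, 0.42620 mol O.
Al2O3: 21.77/101.961 = 0.21351 mol → 0.42702 mol Al, 0.64053 mol O.
SiO2: 38.45/60.083 = 0.63995 mol → 0.63995 mol Si, 1.27990 mol O.
Total oxygen = 2.56795 mol. Normalization factor = 12/2.56795 = 4.67299.
Fe per 12 O = 0.42620 × 4.67299 = 1.992.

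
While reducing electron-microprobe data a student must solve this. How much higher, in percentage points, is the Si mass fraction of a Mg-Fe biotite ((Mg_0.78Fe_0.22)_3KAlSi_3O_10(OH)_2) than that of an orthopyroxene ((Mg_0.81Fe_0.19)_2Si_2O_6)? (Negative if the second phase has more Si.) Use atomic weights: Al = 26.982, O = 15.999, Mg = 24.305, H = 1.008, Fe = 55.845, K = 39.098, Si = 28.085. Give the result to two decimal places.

M((Mg_0.78Fe_0.22)_3KAlSi_3O_10(OH)_2) = 438.070 g/mol, so wt% Si = 84.255/438.070 × 100 = 19.23%.
M((Mg_0.81Fe_0.19)_2Si_2O_6) = 212.759 g/mol, so wt% Si = 56.170/212.759 × 100 = 26.40%.
19.23 − 26.40 = -7.17 pp.

-7.17 percentage points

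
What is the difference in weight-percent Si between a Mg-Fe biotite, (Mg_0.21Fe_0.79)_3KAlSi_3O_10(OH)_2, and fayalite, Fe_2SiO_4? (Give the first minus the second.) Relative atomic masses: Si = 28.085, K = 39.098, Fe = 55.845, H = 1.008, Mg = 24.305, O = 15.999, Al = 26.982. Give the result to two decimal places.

First mineral: 84.255 g Si in 492.004 g formula = 17.12 wt% Si.
Second mineral: 28.085 g Si in 203.771 g formula = 13.78 wt% Si.
17.12% − 13.78% gives a difference of 3.34 percentage points.

3.34 percentage points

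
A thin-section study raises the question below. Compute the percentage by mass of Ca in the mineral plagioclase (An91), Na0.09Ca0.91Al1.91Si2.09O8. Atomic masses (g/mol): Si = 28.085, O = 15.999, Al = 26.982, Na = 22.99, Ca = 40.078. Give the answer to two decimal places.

13.18 wt%

Molar mass of Na0.09Ca0.91Al1.91Si2.09O8: 0.09*22.99 + 0.91*40.078 + 1.91*26.982 + 2.09*28.085 + 8*15.999 = 276.765 g/mol.
Mass of Ca per formula unit: 0.91 × 40.078 = 36.471 g.
Weight fraction Ca = 36.471 / 276.765 = 0.1318.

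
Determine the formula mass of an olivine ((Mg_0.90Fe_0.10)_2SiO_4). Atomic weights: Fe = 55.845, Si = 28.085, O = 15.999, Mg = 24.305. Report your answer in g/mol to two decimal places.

147.00 g/mol

The formula mass is the sum 1.80·24.305 + 0.20·55.845 + 1·28.085 + 4·15.999.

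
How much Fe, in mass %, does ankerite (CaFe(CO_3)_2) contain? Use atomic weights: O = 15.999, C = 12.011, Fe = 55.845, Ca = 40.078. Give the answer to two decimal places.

25.86 mass %

Formula mass = 1*40.078 + 1*55.845 + 2*12.011 + 6*15.999 = 215.939 g/mol, of which 55.845 g is Fe.
So Fe makes up 55.845/215.939 = 0.2586 of the mass, i.e. 25.86%.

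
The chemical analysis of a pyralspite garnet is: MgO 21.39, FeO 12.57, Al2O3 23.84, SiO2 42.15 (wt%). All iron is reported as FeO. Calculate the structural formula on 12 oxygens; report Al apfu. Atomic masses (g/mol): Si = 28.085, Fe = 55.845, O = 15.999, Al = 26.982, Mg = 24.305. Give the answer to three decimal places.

MgO: 21.39/40.304 = 0.53072 mol → 0.53072 mol Mg, 0.53072 mol O.
FeO: 12.57/71.844 = 0.17496 mol → 0.17496 mol Fe, 0.17496 mol O.
Al2O3: 23.84/101.961 = 0.23381 mol → 0.46762 mol Al, 0.70143 mol O.
SiO2: 42.15/60.083 = 0.70153 mol → 0.70153 mol Si, 1.40306 mol O.
Total oxygen = 2.81017 mol. Normalization factor = 12/2.81017 = 4.27020.
Al per 12 O = 0.46762 × 4.27020 = 1.997.

1.997 Al apfu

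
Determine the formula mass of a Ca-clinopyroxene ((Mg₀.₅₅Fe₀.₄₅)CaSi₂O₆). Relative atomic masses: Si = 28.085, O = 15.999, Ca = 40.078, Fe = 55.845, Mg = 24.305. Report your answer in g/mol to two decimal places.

The formula mass is the sum 0.55*24.305 + 0.45*55.845 + 1*40.078 + 2*28.085 + 6*15.999.

230.74 g/mol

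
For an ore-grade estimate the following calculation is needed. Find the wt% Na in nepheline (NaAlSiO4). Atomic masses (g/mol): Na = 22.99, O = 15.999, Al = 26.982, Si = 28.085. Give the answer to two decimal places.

Formula mass = 1·22.99 + 1·26.982 + 1·28.085 + 4·15.999 = 142.053 g/mol, of which 22.990 g is Na.
So Na makes up 22.990/142.053 = 0.1618 of the mass, i.e. 16.18%.

16.18 wt%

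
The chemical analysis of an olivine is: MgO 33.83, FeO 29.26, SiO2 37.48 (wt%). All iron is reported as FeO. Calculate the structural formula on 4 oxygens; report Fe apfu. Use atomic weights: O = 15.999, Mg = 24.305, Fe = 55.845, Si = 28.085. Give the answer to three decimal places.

0.653 Fe apfu

33.83 wt% MgO ÷ 40.304 g/mol = 0.83937 mol, giving 0.83937 Mg and 0.83937 O.
29.26 wt% FeO ÷ 71.844 g/mol = 0.40727 mol, giving 0.40727 Fe and 0.40727 O.
37.48 wt% SiO2 ÷ 60.083 g/mol = 0.62380 mol, giving 0.62380 Si and 1.24760 O.
Oxygen sums to 2.49424; scaling by 4/2.49424 = 1.60369 puts the formula on 4 O.
Fe: 0.40727 × 1.60369 = 0.653 atoms per formula unit.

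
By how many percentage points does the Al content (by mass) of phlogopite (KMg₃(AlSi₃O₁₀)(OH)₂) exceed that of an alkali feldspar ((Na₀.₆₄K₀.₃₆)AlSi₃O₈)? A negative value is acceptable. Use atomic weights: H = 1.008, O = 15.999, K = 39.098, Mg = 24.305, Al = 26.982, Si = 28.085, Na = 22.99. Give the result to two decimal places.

-3.60 percentage points

First mineral: 26.982 g Al in 417.254 g formula = 6.47 wt% Al.
Second mineral: 26.982 g Al in 268.018 g formula = 10.07 wt% Al.
6.47% − 10.07% gives a difference of -3.60 percentage points.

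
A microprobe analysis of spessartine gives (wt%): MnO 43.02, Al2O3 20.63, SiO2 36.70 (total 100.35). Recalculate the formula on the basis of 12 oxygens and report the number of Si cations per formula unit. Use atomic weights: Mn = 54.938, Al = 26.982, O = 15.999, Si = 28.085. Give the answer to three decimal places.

43.02 wt% MnO ÷ 70.937 g/mol = 0.60645 mol, giving 0.60645 Mn and 0.60645 O.
20.63 wt% Al2O3 ÷ 101.961 g/mol = 0.20233 mol, giving 0.40466 Al and 0.60699 O.
36.70 wt% SiO2 ÷ 60.083 g/mol = 0.61082 mol, giving 0.61082 Si and 1.22164 O.
Oxygen sums to 2.43508; scaling by 12/2.43508 = 4.92797 puts the formula on 12 O.
Si: 0.61082 × 4.92797 = 3.010 atoms per formula unit.

3.010 Si apfu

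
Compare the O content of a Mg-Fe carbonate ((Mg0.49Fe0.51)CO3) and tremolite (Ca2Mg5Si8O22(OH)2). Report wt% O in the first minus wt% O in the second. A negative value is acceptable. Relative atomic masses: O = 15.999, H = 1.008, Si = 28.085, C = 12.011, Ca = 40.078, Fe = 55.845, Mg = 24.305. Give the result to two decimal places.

M((Mg0.49Fe0.51)CO3) = 100.398 g/mol, so wt% O = 47.997/100.398 × 100 = 47.81%.
M(Ca2Mg5Si8O22(OH)2) = 812.353 g/mol, so wt% O = 383.976/812.353 × 100 = 47.27%.
47.81 − 47.27 = 0.54 pp.

0.54 percentage points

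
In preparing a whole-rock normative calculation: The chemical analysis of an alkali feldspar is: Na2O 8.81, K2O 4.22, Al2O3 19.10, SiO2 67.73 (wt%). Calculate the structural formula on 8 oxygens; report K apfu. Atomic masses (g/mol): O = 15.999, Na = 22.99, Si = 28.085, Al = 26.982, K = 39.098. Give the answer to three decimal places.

Na2O: 8.81/61.979 = 0.14214 mol → 0.28428 mol Na, 0.14214 mol O.
K2O: 4.22/94.195 = 0.04480 mol → 0.08960 mol K, 0.04480 mol O.
Al2O3: 19.10/101.961 = 0.18733 mol → 0.37466 mol Al, 0.56199 mol O.
SiO2: 67.73/60.083 = 1.12727 mol → 1.12727 mol Si, 2.25454 mol O.
Total oxygen = 3.00347 mol. Normalization factor = 8/3.00347 = 2.66359.
K per 8 O = 0.08960 × 2.66359 = 0.239.

0.239 K apfu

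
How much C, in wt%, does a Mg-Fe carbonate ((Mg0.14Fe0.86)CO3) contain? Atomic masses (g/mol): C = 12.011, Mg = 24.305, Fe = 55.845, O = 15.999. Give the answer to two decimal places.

10.78 wt%

Molar mass of (Mg0.14Fe0.86)CO3: 0.14*24.305 + 0.86*55.845 + 1*12.011 + 3*15.999 = 111.437 g/mol.
Mass of C per formula unit: 1 × 12.011 = 12.011 g.
Weight fraction C = 12.011 / 111.437 = 0.1078.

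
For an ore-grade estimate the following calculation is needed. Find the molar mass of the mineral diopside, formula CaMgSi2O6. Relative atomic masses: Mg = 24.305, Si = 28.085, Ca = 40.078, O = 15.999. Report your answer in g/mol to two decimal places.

216.55 g/mol

M = 1(40.078) + 1(24.305) + 2(28.085) + 6(15.999)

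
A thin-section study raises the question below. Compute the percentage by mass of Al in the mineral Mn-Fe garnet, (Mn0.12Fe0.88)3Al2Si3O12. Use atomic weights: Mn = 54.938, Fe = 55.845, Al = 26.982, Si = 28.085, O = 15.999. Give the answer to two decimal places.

10.85 mass %

M((Mn0.12Fe0.88)3Al2Si3O12) = 497.415 g/mol.
Al contributes 2 × 26.982 = 53.964 g per mole.
53.964/497.415 = 0.1085 → 10.85%.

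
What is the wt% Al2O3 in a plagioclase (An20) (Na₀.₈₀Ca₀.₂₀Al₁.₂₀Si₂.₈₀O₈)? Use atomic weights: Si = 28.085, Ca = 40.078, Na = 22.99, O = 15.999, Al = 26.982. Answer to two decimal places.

Molar mass of Na₀.₈₀Ca₀.₂₀Al₁.₂₀Si₂.₈₀O₈ = 0.80*22.99 + 0.20*40.078 + 1.20*26.982 + 2.80*28.085 + 8*15.999 = 265.416 g/mol.
Each formula unit contains 1.20 Al, equivalent to 1.20/2 = 0.6000 mol Al2O3.
M(Al2O3) = 2×26.982 + 3×15.999 = 101.961 g/mol.
Mass of Al2O3 per formula unit = 0.6000 × 101.961 = 61.177 g.
Al2O3 wt% = 61.177 / 265.416 × 100 = 23.05%.

23.05 wt%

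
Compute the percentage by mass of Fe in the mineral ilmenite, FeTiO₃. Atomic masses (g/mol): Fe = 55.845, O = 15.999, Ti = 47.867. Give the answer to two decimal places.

Formula mass = 1×55.845 + 1×47.867 + 3×15.999 = 151.709 g/mol, of which 55.845 g is Fe.
So Fe makes up 55.845/151.709 = 0.3681 of the mass, i.e. 36.81%.

36.81 weight percent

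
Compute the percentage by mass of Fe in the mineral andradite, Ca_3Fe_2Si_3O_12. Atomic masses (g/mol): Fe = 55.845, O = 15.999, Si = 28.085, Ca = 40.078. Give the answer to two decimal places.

21.98 wt%

Molar mass of Ca_3Fe_2Si_3O_12: 3·40.078 + 2·55.845 + 3·28.085 + 12·15.999 = 508.167 g/mol.
Mass of Fe per formula unit: 2 × 55.845 = 111.690 g.
Weight fraction Fe = 111.690 / 508.167 = 0.2198.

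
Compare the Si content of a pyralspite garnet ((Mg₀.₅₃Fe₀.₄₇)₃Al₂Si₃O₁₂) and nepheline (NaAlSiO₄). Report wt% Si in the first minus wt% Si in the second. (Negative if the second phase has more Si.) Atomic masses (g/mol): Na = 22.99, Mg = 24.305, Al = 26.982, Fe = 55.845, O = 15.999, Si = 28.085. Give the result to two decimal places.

-0.95 percentage points

M((Mg₀.₅₃Fe₀.₄₇)₃Al₂Si₃O₁₂) = 447.593 g/mol, so wt% Si = 84.255/447.593 × 100 = 18.82%.
M(NaAlSiO₄) = 142.053 g/mol, so wt% Si = 28.085/142.053 × 100 = 19.77%.
18.82 − 19.77 = -0.95 pp.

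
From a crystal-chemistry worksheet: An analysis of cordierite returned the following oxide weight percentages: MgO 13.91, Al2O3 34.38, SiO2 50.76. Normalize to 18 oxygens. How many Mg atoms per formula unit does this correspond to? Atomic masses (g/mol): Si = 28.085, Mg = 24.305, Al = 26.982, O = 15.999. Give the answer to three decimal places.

2.039 Mg apfu

MgO: 13.91/40.304 = 0.34513 mol → 0.34513 mol Mg, 0.34513 mol O.
Al2O3: 34.38/101.961 = 0.33719 mol → 0.67438 mol Al, 1.01157 mol O.
SiO2: 50.76/60.083 = 0.84483 mol → 0.84483 mol Si, 1.68966 mol O.
Total oxygen = 3.04636 mol. Normalization factor = 18/3.04636 = 5.90869.
Mg per 18 O = 0.34513 × 5.90869 = 2.039.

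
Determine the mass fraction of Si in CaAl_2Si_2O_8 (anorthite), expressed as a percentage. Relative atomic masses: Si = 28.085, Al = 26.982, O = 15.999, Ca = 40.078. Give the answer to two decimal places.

20.19 wt%

Formula mass = 1*40.078 + 2*26.982 + 2*28.085 + 8*15.999 = 278.204 g/mol, of which 56.170 g is Si.
So Si makes up 56.170/278.204 = 0.2019 of the mass, i.e. 20.19%.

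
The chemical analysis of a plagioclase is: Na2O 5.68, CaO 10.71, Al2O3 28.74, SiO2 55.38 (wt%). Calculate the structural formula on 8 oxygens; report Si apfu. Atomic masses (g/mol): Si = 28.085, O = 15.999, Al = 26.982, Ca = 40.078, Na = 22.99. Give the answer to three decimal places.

2.481 Si apfu

Na2O (M=61.979): mol = 0.09164; Na = 0.18328, O = 0.09164.
CaO (M=56.077): mol = 0.19099; Ca = 0.19099, O = 0.19099.
Al2O3 (M=101.961): mol = 0.28187; Al = 0.56374, O = 0.84561.
SiO2 (M=60.083): mol = 0.92172; Si = 0.92172, O = 1.84344.
ΣO = 2.97168; factor = 8/ΣO = 2.69208.
Si apfu = 0.92172 × 2.69208 = 2.481.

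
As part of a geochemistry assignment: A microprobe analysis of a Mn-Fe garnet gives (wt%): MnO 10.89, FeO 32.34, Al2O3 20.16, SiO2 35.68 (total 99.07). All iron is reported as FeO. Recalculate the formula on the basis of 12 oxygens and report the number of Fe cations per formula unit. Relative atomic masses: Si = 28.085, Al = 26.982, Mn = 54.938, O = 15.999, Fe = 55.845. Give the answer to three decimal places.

MnO (M=70.937): mol = 0.15352; Mn = 0.15352, O = 0.15352.
FeO (M=71.844): mol = 0.45014; Fe = 0.45014, O = 0.45014.
Al2O3 (M=101.961): mol = 0.19772; Al = 0.39544, O = 0.59316.
SiO2 (M=60.083): mol = 0.59385; Si = 0.59385, O = 1.18770.
ΣO = 2.38452; factor = 12/ΣO = 5.03246.
Fe apfu = 0.45014 × 5.03246 = 2.265.

2.265 Fe apfu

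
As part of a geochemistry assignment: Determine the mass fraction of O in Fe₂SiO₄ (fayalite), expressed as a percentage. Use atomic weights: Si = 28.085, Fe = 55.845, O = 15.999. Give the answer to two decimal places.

31.41 mass %

M(Fe₂SiO₄) = 203.771 g/mol.
O contributes 4 × 15.999 = 63.996 g per mole.
63.996/203.771 = 0.3141 → 31.41%.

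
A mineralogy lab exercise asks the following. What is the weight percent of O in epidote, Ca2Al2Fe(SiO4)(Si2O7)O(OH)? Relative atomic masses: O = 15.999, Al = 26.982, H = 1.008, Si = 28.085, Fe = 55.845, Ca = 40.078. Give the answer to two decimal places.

Formula mass = 2*40.078 + 2*26.982 + 1*55.845 + 3*28.085 + 13*15.999 + 1*1.008 = 483.215 g/mol, of which 207.987 g is O.
So O makes up 207.987/483.215 = 0.4304 of the mass, i.e. 43.04%.

43.04 wt%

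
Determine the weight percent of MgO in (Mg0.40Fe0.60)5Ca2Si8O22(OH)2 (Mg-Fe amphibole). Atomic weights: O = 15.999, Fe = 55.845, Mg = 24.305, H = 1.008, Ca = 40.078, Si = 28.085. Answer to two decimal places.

8.89 wt%

Formula mass = 906.973 g/mol.
2 Mg → 2.0000 mol MgO per formula unit; M(MgO) = 40.304, so MgO mass = 80.608 g.
80.608/906.973 × 100 = 8.89 wt%.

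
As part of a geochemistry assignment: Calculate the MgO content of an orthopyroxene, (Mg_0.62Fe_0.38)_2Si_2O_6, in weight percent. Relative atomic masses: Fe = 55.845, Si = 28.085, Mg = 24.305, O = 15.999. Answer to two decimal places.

22.24 wt%

M((Mg_0.62Fe_0.38)_2Si_2O_6) = 224.744 g/mol; M(MgO) = 40.304 g/mol.
Moles MgO per formula unit = 1.24 Mg ÷ 1 = 1.2400.
MgO fraction = (1.2400 × 40.304) / 224.744 = 49.977/224.744 = 0.2224.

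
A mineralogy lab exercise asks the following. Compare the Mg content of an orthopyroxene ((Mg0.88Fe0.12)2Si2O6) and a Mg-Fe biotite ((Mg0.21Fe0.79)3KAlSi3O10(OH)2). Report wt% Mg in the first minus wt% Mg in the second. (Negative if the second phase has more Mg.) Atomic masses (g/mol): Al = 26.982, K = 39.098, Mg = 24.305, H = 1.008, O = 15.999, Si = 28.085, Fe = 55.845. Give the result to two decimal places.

First mineral: 42.777 g Mg in 208.344 g formula = 20.53 wt% Mg.
Second mineral: 15.312 g Mg in 492.004 g formula = 3.11 wt% Mg.
20.53% − 3.11% gives a difference of 17.42 percentage points.

17.42 percentage points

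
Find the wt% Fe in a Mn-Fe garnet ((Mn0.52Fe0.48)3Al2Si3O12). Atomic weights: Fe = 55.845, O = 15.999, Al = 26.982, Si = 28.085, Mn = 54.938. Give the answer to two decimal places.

Formula mass = 1.56×54.938 + 1.44×55.845 + 2×26.982 + 3×28.085 + 12×15.999 = 496.327 g/mol, of which 80.417 g is Fe.
So Fe makes up 80.417/496.327 = 0.1620 of the mass, i.e. 16.20%.

16.20 wt%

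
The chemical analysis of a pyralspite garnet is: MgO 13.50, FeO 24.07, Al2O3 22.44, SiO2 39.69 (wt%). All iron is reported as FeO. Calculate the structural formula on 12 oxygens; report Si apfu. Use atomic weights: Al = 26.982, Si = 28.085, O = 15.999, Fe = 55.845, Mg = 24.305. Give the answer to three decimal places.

13.50 wt% MgO ÷ 40.304 g/mol = 0.33495 mol, giving 0.33495 Mg and 0.33495 O.
24.07 wt% FeO ÷ 71.844 g/mol = 0.33503 mol, giving 0.33503 Fe and 0.33503 O.
22.44 wt% Al2O3 ÷ 101.961 g/mol = 0.22008 mol, giving 0.44016 Al and 0.66024 O.
39.69 wt% SiO2 ÷ 60.083 g/mol = 0.66059 mol, giving 0.66059 Si and 1.32118 O.
Oxygen sums to 2.65140; scaling by 12/2.65140 = 4.52591 puts the formula on 12 O.
Si: 0.66059 × 4.52591 = 2.990 atoms per formula unit.

2.990 Si apfu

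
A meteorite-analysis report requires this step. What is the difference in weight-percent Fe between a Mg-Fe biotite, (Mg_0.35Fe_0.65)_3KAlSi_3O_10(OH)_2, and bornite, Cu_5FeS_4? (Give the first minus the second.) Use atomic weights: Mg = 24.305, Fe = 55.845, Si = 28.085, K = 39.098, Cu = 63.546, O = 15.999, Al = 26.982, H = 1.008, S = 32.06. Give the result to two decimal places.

11.62 percentage points

Fe in (Mg_0.35Fe_0.65)_3KAlSi_3O_10(OH)_2: molar mass 478.757 g/mol; 1.95×55.845 = 108.898 g → 22.75 wt%.
Fe in Cu_5FeS_4: molar mass 501.815 g/mol; 1×55.845 = 55.845 g → 11.13 wt%.
Difference = 22.75 − 11.13 = 11.62 percentage points.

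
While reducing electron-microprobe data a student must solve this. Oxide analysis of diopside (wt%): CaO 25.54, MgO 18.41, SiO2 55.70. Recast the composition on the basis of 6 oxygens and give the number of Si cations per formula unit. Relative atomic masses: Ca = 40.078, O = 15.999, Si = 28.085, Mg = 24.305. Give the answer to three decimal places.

2.011 Si apfu

CaO: 25.54/56.077 = 0.45545 mol → 0.45545 mol Ca, 0.45545 mol O.
MgO: 18.41/40.304 = 0.45678 mol → 0.45678 mol Mg, 0.45678 mol O.
SiO2: 55.70/60.083 = 0.92705 mol → 0.92705 mol Si, 1.85410 mol O.
Total oxygen = 2.76633 mol. Normalization factor = 6/2.76633 = 2.16894.
Si per 6 O = 0.92705 × 2.16894 = 2.011.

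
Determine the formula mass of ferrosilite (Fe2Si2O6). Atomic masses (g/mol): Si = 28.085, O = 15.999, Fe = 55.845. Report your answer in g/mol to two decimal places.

263.85 g/mol

The formula mass is the sum 2·55.845 + 2·28.085 + 6·15.999.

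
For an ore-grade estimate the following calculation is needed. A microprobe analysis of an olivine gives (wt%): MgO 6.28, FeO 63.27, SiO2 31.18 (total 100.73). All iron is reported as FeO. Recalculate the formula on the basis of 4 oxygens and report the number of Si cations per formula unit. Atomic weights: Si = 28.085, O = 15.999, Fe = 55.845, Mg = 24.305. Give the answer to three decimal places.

MgO (M=40.304): mol = 0.15582; Mg = 0.15582, O = 0.15582.
FeO (M=71.844): mol = 0.88066; Fe = 0.88066, O = 0.88066.
SiO2 (M=60.083): mol = 0.51895; Si = 0.51895, O = 1.03790.
ΣO = 2.07438; factor = 4/ΣO = 1.92829.
Si apfu = 0.51895 × 1.92829 = 1.001.

1.001 Si apfu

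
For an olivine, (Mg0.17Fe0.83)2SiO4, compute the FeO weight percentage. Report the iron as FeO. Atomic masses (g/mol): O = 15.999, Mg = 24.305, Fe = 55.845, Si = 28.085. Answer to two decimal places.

Molar mass of (Mg0.17Fe0.83)2SiO4 = 0.34*24.305 + 1.66*55.845 + 1*28.085 + 4*15.999 = 193.047 g/mol.
Each formula unit contains 1.66 Fe, equivalent to 1.66/1 = 1.6600 mol FeO.
M(FeO) = 1×55.845 + 1×15.999 = 71.844 g/mol.
Mass of FeO per formula unit = 1.6600 × 71.844 = 119.261 g.
FeO wt% = 119.261 / 193.047 × 100 = 61.78%.

61.78 wt%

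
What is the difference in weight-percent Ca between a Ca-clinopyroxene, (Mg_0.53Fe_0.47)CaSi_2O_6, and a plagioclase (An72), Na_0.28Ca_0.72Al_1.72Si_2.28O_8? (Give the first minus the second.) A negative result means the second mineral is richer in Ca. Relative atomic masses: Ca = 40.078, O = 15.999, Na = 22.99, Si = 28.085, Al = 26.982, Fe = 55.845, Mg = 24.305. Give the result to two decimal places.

M((Mg_0.53Fe_0.47)CaSi_2O_6) = 231.371 g/mol, so wt% Ca = 40.078/231.371 × 100 = 17.32%.
M(Na_0.28Ca_0.72Al_1.72Si_2.28O_8) = 273.728 g/mol, so wt% Ca = 28.856/273.728 × 100 = 10.54%.
17.32 − 10.54 = 6.78 pp.

6.78 percentage points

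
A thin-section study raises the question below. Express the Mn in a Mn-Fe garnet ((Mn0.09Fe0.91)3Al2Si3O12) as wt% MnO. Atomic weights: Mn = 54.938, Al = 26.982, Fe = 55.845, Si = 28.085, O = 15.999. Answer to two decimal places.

Formula mass = 497.497 g/mol.
0.27 Mn → 0.2700 mol MnO per formula unit; M(MnO) = 70.937, so MnO mass = 19.153 g.
19.153/497.497 × 100 = 3.85 wt%.

3.85 wt%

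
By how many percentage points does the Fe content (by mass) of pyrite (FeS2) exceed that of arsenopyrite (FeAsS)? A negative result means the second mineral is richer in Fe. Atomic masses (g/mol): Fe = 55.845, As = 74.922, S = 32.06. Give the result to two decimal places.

12.25 percentage points

M(FeS2) = 119.965 g/mol, so wt% Fe = 55.845/119.965 × 100 = 46.55%.
M(FeAsS) = 162.827 g/mol, so wt% Fe = 55.845/162.827 × 100 = 34.30%.
46.55 − 34.30 = 12.25 pp.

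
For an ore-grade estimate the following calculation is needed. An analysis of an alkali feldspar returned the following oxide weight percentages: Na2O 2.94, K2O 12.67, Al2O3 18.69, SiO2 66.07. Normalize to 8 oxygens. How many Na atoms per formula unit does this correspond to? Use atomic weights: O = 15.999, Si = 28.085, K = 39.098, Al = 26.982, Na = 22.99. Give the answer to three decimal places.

Na2O (M=61.979): mol = 0.04744; Na = 0.09488, O = 0.04744.
K2O (M=94.195): mol = 0.13451; K = 0.26902, O = 0.13451.
Al2O3 (M=101.961): mol = 0.18331; Al = 0.36662, O = 0.54993.
SiO2 (M=60.083): mol = 1.09965; Si = 1.09965, O = 2.19930.
ΣO = 2.93118; factor = 8/ΣO = 2.72928.
Na apfu = 0.09488 × 2.72928 = 0.259.

0.259 Na apfu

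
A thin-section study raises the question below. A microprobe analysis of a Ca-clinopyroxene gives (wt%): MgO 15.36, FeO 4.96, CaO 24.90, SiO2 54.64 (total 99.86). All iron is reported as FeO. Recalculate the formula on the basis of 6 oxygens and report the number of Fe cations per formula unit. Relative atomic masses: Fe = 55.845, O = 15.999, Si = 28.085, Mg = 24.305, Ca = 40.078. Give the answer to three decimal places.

0.153 Fe apfu

15.36 wt% MgO ÷ 40.304 g/mol = 0.38110 mol, giving 0.38110 Mg and 0.38110 O.
4.96 wt% FeO ÷ 71.844 g/mol = 0.06904 mol, giving 0.06904 Fe and 0.06904 O.
24.90 wt% CaO ÷ 56.077 g/mol = 0.44403 mol, giving 0.44403 Ca and 0.44403 O.
54.64 wt% SiO2 ÷ 60.083 g/mol = 0.90941 mol, giving 0.90941 Si and 1.81882 O.
Oxygen sums to 2.71299; scaling by 6/2.71299 = 2.21158 puts the formula on 6 O.
Fe: 0.06904 × 2.21158 = 0.153 atoms per formula unit.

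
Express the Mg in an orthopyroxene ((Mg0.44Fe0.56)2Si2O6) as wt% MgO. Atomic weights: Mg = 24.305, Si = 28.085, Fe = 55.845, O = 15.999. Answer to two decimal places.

Formula mass = 236.099 g/mol.
0.88 Mg → 0.8800 mol MgO per formula unit; M(MgO) = 40.304, so MgO mass = 35.468 g.
35.468/236.099 × 100 = 15.02 wt%.

15.02 wt%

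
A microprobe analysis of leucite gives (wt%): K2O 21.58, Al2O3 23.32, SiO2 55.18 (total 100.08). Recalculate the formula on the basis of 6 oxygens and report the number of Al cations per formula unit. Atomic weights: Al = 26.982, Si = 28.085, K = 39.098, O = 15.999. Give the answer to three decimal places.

0.997 Al apfu

21.58 wt% K2O ÷ 94.195 g/mol = 0.22910 mol, giving 0.45820 K and 0.22910 O.
23.32 wt% Al2O3 ÷ 101.961 g/mol = 0.22871 mol, giving 0.45742 Al and 0.68613 O.
55.18 wt% SiO2 ÷ 60.083 g/mol = 0.91840 mol, giving 0.91840 Si and 1.83680 O.
Oxygen sums to 2.75203; scaling by 6/2.75203 = 2.18021 puts the formula on 6 O.
Al: 0.45742 × 2.18021 = 0.997 atoms per formula unit.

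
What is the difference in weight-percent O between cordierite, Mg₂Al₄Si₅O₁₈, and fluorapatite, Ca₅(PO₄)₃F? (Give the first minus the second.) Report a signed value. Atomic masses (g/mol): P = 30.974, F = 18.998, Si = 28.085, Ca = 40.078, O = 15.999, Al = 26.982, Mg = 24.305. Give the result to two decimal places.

11.16 percentage points

O in Mg₂Al₄Si₅O₁₈: molar mass 584.945 g/mol; 18×15.999 = 287.982 g → 49.23 wt%.
O in Ca₅(PO₄)₃F: molar mass 504.298 g/mol; 12×15.999 = 191.988 g → 38.07 wt%.
Difference = 49.23 − 38.07 = 11.16 percentage points.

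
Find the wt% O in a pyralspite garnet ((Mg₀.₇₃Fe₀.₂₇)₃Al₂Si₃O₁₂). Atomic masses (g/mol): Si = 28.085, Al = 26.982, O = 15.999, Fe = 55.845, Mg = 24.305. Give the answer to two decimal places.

44.79 wt%

Formula mass = 2.19·24.305 + 0.81·55.845 + 2·26.982 + 3·28.085 + 12·15.999 = 428.669 g/mol, of which 191.988 g is O.
So O makes up 191.988/428.669 = 0.4479 of the mass, i.e. 44.79%.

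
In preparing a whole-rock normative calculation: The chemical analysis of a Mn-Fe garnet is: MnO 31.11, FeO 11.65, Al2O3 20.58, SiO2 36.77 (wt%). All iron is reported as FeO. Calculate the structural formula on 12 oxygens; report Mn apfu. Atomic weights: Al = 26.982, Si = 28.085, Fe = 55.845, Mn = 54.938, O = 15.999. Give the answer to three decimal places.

2.166 Mn apfu

MnO (M=70.937): mol = 0.43856; Mn = 0.43856, O = 0.43856.
FeO (M=71.844): mol = 0.16216; Fe = 0.16216, O = 0.16216.
Al2O3 (M=101.961): mol = 0.20184; Al = 0.40368, O = 0.60552.
SiO2 (M=60.083): mol = 0.61199; Si = 0.61199, O = 1.22398.
ΣO = 2.43022; factor = 12/ΣO = 4.93782.
Mn apfu = 0.43856 × 4.93782 = 2.166.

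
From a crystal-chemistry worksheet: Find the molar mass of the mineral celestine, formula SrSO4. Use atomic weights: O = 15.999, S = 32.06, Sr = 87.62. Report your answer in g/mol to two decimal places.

Sr: 1 × 87.62 = 87.6200
S: 1 × 32.06 = 32.0600
O: 4 × 15.999 = 63.9960
Summing the contributions gives the formula mass.

183.68 g/mol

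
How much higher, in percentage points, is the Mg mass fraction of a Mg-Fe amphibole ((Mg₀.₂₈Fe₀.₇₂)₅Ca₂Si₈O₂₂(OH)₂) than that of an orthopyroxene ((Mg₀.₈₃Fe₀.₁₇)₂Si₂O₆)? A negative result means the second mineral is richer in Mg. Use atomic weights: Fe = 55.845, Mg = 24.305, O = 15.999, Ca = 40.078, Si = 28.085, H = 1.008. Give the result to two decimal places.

-15.40 percentage points

First mineral: 34.027 g Mg in 925.897 g formula = 3.68 wt% Mg.
Second mineral: 40.346 g Mg in 211.498 g formula = 19.08 wt% Mg.
3.68% − 19.08% gives a difference of -15.40 percentage points.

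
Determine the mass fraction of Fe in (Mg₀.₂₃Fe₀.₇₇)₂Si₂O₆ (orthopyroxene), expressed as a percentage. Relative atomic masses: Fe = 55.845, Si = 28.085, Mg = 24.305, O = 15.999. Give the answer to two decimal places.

34.49 wt%

M((Mg₀.₂₃Fe₀.₇₇)₂Si₂O₆) = 249.346 g/mol.
Fe contributes 1.54 × 55.845 = 86.001 g per mole.
86.001/249.346 = 0.3449 → 34.49%.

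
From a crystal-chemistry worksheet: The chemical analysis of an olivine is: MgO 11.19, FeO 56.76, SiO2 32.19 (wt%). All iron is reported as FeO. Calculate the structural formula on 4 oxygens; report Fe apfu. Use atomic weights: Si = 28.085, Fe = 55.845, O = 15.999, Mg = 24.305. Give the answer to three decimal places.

1.477 Fe apfu

MgO (M=40.304): mol = 0.27764; Mg = 0.27764, O = 0.27764.
FeO (M=71.844): mol = 0.79005; Fe = 0.79005, O = 0.79005.
SiO2 (M=60.083): mol = 0.53576; Si = 0.53576, O = 1.07152.
ΣO = 2.13921; factor = 4/ΣO = 1.86985.
Fe apfu = 0.79005 × 1.86985 = 1.477.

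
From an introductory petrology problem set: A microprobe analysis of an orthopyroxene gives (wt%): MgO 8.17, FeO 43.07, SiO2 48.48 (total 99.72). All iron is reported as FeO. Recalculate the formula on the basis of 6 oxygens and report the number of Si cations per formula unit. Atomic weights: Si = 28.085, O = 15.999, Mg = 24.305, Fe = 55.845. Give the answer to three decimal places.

2.004 Si apfu

MgO: 8.17/40.304 = 0.20271 mol → 0.20271 mol Mg, 0.20271 mol O.
FeO: 43.07/71.844 = 0.59949 mol → 0.59949 mol Fe, 0.59949 mol O.
SiO2: 48.48/60.083 = 0.80688 mol → 0.80688 mol Si, 1.61376 mol O.
Total oxygen = 2.41596 mol. Normalization factor = 6/2.41596 = 2.48348.
Si per 6 O = 0.80688 × 2.48348 = 2.004.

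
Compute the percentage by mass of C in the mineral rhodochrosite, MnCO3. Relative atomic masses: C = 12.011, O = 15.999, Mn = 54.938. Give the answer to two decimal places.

10.45 mass %

Molar mass of MnCO3: 1*54.938 + 1*12.011 + 3*15.999 = 114.946 g/mol.
Mass of C per formula unit: 1 × 12.011 = 12.011 g.
Weight fraction C = 12.011 / 114.946 = 0.1045.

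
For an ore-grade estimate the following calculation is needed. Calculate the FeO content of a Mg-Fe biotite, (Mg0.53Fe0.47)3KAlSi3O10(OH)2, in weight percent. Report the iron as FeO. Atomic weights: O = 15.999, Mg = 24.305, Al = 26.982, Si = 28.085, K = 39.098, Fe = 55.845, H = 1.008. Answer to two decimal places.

21.94 wt%

Formula mass = 461.725 g/mol.
1.41 Fe → 1.4100 mol FeO per formula unit; M(FeO) = 71.844, so FeO mass = 101.300 g.
101.300/461.725 × 100 = 21.94 wt%.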